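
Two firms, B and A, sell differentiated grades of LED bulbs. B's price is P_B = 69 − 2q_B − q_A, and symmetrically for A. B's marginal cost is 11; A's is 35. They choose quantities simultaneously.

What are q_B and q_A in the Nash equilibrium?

Firm B's profit: π = q_B(69 − 2q_B − q_A) − 11q_B.
∂π/∂q_B = 58 − 4q_B − q_A = 0 ⇒ q_B = 14.5 − 0.25q_A.
Similarly q_A = 8.5 − 0.25q_B.
Substituting the second reaction function into the first: q_B = 14.5 − 0.25(8.5 − 0.25q_B), which gives 0.9375q_B = 12.375 ⇒ q_B = 13.2.
Then q_A = 8.5 − 0.25·13.2 = 5.2.

13.2, 5.2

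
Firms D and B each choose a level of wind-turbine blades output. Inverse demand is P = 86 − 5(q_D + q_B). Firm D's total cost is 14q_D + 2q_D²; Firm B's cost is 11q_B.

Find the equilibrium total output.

Firm D's profit: π = q_D(86 − 5(q_D + q_B)) − 14q_D − 2q_D².
∂π/∂q_D = 72 − 14q_D − 5q_B = 0, so q_D = 36/7 − (5/14)q_B.
For B: ∂π/∂q_B = 75 − 10q_B − 5q_D = 0 ⇒ q_B = 7.5 − 0.5q_D.
Plugging q_B into D's best response: q_D = 36/7 − (5/14)(7.5 − 0.5q_D) ⇒ (23/28)q_D = 69/28, so q_D = 3.
Then q_B = 7.5 − 0.5·3 = 6.
Total output: 3 + 6 = 9.

9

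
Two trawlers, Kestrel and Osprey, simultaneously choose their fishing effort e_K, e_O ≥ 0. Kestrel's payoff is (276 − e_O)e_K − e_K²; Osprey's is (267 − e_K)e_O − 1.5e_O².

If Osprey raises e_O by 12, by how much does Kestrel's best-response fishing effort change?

Expanding Kestrel's payoff: 276e_K − e_Oe_K − e_K².
∂π/∂e_K = 276 − e_O − 2e_K = 0, so e_K = 138 − 0.5e_O.
The reaction-function slope is −0.5, so a 12-unit rise in e_O moves e_K by −0.5 × 12 = −6. Kestrel's best response falls — the actions are strategic substitutes.

-6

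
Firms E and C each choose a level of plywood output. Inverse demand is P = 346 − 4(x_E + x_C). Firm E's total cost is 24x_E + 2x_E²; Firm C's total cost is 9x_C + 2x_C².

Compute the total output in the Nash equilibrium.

Firm E's profit: π = x_E(346 − 4(x_E + x_C)) − 24x_E − 2x_E².
∂π/∂x_E = 322 − 12x_E − 4x_C = 0, so x_E = 161/6 − (1/3)x_C.
By the same steps for C: x_C = 337/12 − (1/3)x_E.
Solving the two reaction functions simultaneously: (1 − (−1/3)(−1/3))x_E = 161/6 − (1/3)·(337/12), so (8/9)x_E = 629/36 and x_E = 629/32.
Then x_C = 337/12 − (1/3)·(629/32) = 689/32.
Total output: 629/32 + 689/32 = 41.1875.

41.1875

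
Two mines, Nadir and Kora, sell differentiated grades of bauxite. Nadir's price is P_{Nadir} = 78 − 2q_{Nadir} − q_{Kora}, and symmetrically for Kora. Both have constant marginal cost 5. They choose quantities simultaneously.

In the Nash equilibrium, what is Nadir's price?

34.2

Mine Nadir's profit: π = q_{Nadir}(78 − 2q_{Nadir} − q_{Kora}) − 5q_{Nadir}.
∂π/∂q_{Nadir} = 73 − 4q_{Nadir} − q_{Kora} = 0 ⇒ q_{Nadir} = 18.25 − 0.25q_{Kora}.
The game is symmetric, so in equilibrium q_{Kora} = q_{Nadir}: the reaction function gives 1.25q_{Nadir} = 18.25, hence q_{Nadir} = 14.6.
P_{Nadir} = 78 − 2·14.6 − 14.6 = 34.2.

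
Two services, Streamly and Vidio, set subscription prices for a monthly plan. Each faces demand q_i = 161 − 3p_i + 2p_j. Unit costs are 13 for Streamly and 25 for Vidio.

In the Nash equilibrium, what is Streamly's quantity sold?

Streamly's profit: π = (p_{Streamly} − 13)(161 − 3p_{Streamly} + 2p_{Vidio}).
∂π/∂p_{Streamly} = 200 − 6p_{Streamly} + 2p_{Vidio} = 0 ⇒ p_{Streamly} = 100/3 + (1/3)p_{Vidio}.
Similarly p_{Vidio} = 118/3 + (1/3)p_{Streamly}.
Substituting the second reaction function into the first: p_{Streamly} = 100/3 + (1/3)(118/3 + (1/3)p_{Streamly}), which gives (8/9)p_{Streamly} = 418/9 ⇒ p_{Streamly} = 52.25.
Then p_{Vidio} = 118/3 + (1/3)·52.25 = 56.75.
q_{Streamly} = 161 − 3·52.25 + 2·56.75 = 117.75.

117.75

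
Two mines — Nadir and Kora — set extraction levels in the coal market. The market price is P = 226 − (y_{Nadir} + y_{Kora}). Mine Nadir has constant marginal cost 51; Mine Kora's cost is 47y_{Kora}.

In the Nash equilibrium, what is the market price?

Mine Nadir's profit: π = y_{Nadir}(226 − (y_{Nadir} + y_{Kora})) − 51y_{Nadir}.
∂π/∂y_{Nadir} = 175 − 2y_{Nadir} − y_{Kora} = 0, so y_{Nadir} = 87.5 − 0.5y_{Kora}.
By the same steps for Kora: y_{Kora} = 89.5 − 0.5y_{Nadir}.
Solving the two reaction functions simultaneously: (1 − (−0.5)(−0.5))y_{Nadir} = 87.5 − 0.5·89.5, so 0.75y_{Nadir} = 42.75 and y_{Nadir} = 57.
Then y_{Kora} = 89.5 − 0.5·57 = 61.
Equilibrium price: P = 226 − 118 = 108.

108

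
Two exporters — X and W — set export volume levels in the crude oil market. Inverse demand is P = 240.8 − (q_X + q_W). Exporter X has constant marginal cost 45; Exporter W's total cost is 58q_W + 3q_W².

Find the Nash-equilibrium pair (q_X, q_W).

92.24, 11.32

Exporter X's profit: π = q_X(240.8 − (q_X + q_W)) − 45q_X.
∂π/∂q_X = 195.8 − 2q_X − q_W = 0, so q_X = 97.9 − 0.5q_W.
For W: ∂π/∂q_W = 182.8 − 8q_W − q_X = 0 ⇒ q_W = 22.85 − 0.125q_X.
Solving the two reaction functions simultaneously: (1 − (−0.5)(−0.125))q_X = 97.9 − 0.5·22.85, so 0.9375q_X = 86.475 and q_X = 92.24.
Then q_W = 22.85 − 0.125·92.24 = 11.32.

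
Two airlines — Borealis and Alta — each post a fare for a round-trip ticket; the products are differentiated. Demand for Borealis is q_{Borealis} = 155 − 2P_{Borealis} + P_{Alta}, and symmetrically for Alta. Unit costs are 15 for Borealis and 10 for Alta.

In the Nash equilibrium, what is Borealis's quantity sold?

92

Borealis's profit: π = (P_{Borealis} − 15)(155 − 2P_{Borealis} + P_{Alta}).
∂π/∂P_{Borealis} = 185 − 4P_{Borealis} + P_{Alta} = 0 ⇒ P_{Borealis} = 46.25 + 0.25P_{Alta}.
Similarly P_{Alta} = 43.75 + 0.25P_{Borealis}.
Solving the two reaction functions simultaneously: (1 − (0.25)(0.25))P_{Borealis} = 46.25 + 0.25·43.75, so 0.9375P_{Borealis} = 57.1875 and P_{Borealis} = 61.
Then P_{Alta} = 43.75 + 0.25·61 = 59.
q_{Borealis} = 155 − 2·61 + 59 = 92.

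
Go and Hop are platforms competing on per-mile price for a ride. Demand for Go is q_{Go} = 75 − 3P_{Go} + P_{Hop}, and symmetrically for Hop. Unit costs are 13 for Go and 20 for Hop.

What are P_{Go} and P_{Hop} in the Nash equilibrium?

23.4, 26.4

Go's profit: π = (P_{Go} − 13)(75 − 3P_{Go} + P_{Hop}).
∂π/∂P_{Go} = 114 − 6P_{Go} + P_{Hop} = 0 ⇒ P_{Go} = 19 + (1/6)P_{Hop}.
Similarly P_{Hop} = 22.5 + (1/6)P_{Go}.
Plugging P_{Hop} into Go's best response: P_{Go} = 19 + (1/6)(22.5 + (1/6)P_{Go}) ⇒ (35/36)P_{Go} = 22.75, so P_{Go} = 23.4.
Then P_{Hop} = 22.5 + (1/6)·23.4 = 26.4.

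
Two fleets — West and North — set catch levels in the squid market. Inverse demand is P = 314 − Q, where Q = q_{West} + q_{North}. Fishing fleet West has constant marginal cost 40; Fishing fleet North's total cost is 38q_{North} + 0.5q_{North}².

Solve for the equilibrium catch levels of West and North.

109.2, 55.6

Fishing fleet West's profit: π = q_{West}(314 − (q_{West} + q_{North})) − 40q_{West}.
∂π/∂q_{West} = 274 − 2q_{West} − q_{North} = 0, so q_{West} = 137 − 0.5q_{North}.
For North: ∂π/∂q_{North} = 276 − 3q_{North} − q_{West} = 0 ⇒ q_{North} = 92 − (1/3)q_{West}.
Solving the two reaction functions simultaneously: (1 − (−0.5)(−1/3))q_{West} = 137 − 0.5·92, so (5/6)q_{West} = 91 and q_{West} = 109.2.
Then q_{North} = 92 − (1/3)·109.2 = 55.6.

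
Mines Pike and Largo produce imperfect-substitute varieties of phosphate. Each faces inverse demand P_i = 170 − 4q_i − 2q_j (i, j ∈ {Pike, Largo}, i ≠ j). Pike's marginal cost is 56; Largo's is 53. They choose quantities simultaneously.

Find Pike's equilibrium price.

101.2

Mine Pike's profit: π = q_{Pike}(170 − 4q_{Pike} − 2q_{Largo}) − 56q_{Pike}.
∂π/∂q_{Pike} = 114 − 8q_{Pike} − 2q_{Largo} = 0 ⇒ q_{Pike} = 14.25 − 0.25q_{Largo}.
Similarly q_{Largo} = 14.625 − 0.25q_{Pike}.
Plugging q_{Largo} into Pike's best response: q_{Pike} = 14.25 − 0.25(14.625 − 0.25q_{Pike}) ⇒ 0.9375q_{Pike} = 339/32, so q_{Pike} = 11.3.
Then q_{Largo} = 14.625 − 0.25·11.3 = 11.8.
P_{Pike} = 170 − 4·11.3 − 2·11.8 = 101.2.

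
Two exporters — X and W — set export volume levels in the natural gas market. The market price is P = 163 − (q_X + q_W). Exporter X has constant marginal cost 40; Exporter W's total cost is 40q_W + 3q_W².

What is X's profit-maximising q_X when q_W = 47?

38

Exporter X's profit: π = q_X(163 − (q_X + q_W)) − 40q_X.
∂π/∂q_X = 123 − 2q_X − q_W = 0, so q_X = 61.5 − 0.5q_W.
At q_W = 47: q_X = 61.5 − 0.5·47 = 38.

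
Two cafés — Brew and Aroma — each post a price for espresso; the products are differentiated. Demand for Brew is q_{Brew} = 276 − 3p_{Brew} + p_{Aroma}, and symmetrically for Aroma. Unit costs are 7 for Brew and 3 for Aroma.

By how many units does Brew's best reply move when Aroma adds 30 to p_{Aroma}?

5

Brew's profit: π = (p_{Brew} − 7)(276 − 3p_{Brew} + p_{Aroma}).
∂π/∂p_{Brew} = 297 − 6p_{Brew} + p_{Aroma} = 0 ⇒ p_{Brew} = 49.5 + (1/6)p_{Aroma}.
The reaction-function slope is 1/6, so a 30-unit rise in p_{Aroma} moves p_{Brew} by 1/6 × 30 = 5. Brew's best response rises — the actions are strategic complements.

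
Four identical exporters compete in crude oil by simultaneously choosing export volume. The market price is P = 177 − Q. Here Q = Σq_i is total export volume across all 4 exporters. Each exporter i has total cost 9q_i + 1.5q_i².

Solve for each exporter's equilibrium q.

21

A representative exporter's profit is π_i = q_i(177 − Q) − 9q_i − 1.5q_i², with Q = q_i + Σ_{j≠i} q_j.
First-order condition: 168 − 5q_i − Σ_{j≠i} q_j = 0.
Imposing symmetry (q_j = q for all j) turns Σ_{j≠i} q_j into 3q, so 168 = 8q and q = 21.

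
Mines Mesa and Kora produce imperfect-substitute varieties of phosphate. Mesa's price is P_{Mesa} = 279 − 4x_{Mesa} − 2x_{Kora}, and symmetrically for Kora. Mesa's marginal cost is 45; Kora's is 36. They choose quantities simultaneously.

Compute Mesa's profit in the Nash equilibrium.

Mine Mesa's profit: π = x_{Mesa}(279 − 4x_{Mesa} − 2x_{Kora}) − 45x_{Mesa}.
∂π/∂x_{Mesa} = 234 − 8x_{Mesa} − 2x_{Kora} = 0 ⇒ x_{Mesa} = 29.25 − 0.25x_{Kora}.
Similarly x_{Kora} = 30.375 − 0.25x_{Mesa}.
Substituting the second reaction function into the first: x_{Mesa} = 29.25 − 0.25(30.375 − 0.25x_{Mesa}), which gives 0.9375x_{Mesa} = 693/32 ⇒ x_{Mesa} = 23.1.
Then x_{Kora} = 30.375 − 0.25·23.1 = 24.6.
P_{Mesa} = 279 − 4·23.1 − 2·24.6 = 137.4.
Profit = (137.4 − 45)·23.1 = 2134.44.

2134.44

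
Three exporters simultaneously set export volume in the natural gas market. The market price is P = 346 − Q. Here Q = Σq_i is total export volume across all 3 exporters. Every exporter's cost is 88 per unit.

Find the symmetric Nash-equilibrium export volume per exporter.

A representative exporter's profit is π_i = q_i(346 − Q) − 88q_i, with Q = q_i + Σ_{j≠i} q_j.
First-order condition: 258 − 2q_i − Σ_{j≠i} q_j = 0.
In a symmetric equilibrium every exporter chooses the same q, so Σ_{j≠i} q_j = 2q. The condition becomes 258 − 4q = 0, giving q = 258/4 = 64.5.

64.5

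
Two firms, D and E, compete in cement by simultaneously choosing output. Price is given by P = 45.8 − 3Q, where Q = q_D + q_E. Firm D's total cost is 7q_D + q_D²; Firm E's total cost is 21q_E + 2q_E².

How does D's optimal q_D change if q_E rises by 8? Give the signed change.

-3

Firm D's profit: π = q_D(45.8 − 3(q_D + q_E)) − 7q_D − q_D².
∂π/∂q_D = 38.8 − 8q_D − 3q_E = 0, so q_D = 4.85 − 0.375q_E.
The reaction-function slope is −0.375, so an 8-unit rise in q_E moves q_D by −0.375 × 8 = −3. D's best response falls — the actions are strategic substitutes.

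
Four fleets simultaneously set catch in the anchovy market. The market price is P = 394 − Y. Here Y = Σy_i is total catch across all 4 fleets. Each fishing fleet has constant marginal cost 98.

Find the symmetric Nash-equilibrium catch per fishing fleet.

A representative fishing fleet's profit is π_i = y_i(394 − Y) − 98y_i, with Y = y_i + Σ_{j≠i} y_j.
First-order condition: 296 − 2y_i − Σ_{j≠i} y_j = 0.
Imposing symmetry (y_j = y for all j) turns Σ_{j≠i} y_j into 3y, so 296 = 5y and y = 59.2.

59.2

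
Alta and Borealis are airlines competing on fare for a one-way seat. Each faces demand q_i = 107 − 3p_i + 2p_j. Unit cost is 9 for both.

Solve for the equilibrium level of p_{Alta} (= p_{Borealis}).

33.5

Alta's profit: π = (p_{Alta} − 9)(107 − 3p_{Alta} + 2p_{Borealis}).
∂π/∂p_{Alta} = 134 − 6p_{Alta} + 2p_{Borealis} = 0 ⇒ p_{Alta} = 67/3 + (1/3)p_{Borealis}.
The game is symmetric, so in equilibrium p_{Borealis} = p_{Alta}: the reaction function gives (2/3)p_{Alta} = 67/3, hence p_{Alta} = 33.5.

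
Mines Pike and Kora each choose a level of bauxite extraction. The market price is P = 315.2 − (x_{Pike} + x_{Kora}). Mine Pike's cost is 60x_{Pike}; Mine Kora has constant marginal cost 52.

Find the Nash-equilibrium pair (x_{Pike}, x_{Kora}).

82.4, 90.4

Mine Pike's profit: π = x_{Pike}(315.2 − (x_{Pike} + x_{Kora})) − 60x_{Pike}.
∂π/∂x_{Pike} = 255.2 − 2x_{Pike} − x_{Kora} = 0, so x_{Pike} = 127.6 − 0.5x_{Kora}.
By the same steps for Kora: x_{Kora} = 131.6 − 0.5x_{Pike}.
Solving the two reaction functions simultaneously: (1 − (−0.5)(−0.5))x_{Pike} = 127.6 − 0.5·131.6, so 0.75x_{Pike} = 61.8 and x_{Pike} = 82.4.
Then x_{Kora} = 131.6 − 0.5·82.4 = 90.4.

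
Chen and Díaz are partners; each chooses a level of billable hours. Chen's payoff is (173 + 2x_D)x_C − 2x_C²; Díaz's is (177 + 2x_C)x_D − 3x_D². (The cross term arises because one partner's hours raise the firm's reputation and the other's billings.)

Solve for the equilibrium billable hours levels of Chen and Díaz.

69.6, 52.7

Expanding Chen's payoff: 173x_C + 2x_Dx_C − 2x_C².
∂π/∂x_C = 173 + 2x_D − 4x_C = 0, so x_C = 43.25 + 0.5x_D.
Likewise for Díaz: x_D = 29.5 + (1/3)x_C.
Substituting the second reaction function into the first: x_C = 43.25 + 0.5(29.5 + (1/3)x_C), which gives (5/6)x_C = 58 ⇒ x_C = 69.6.
Then x_D = 29.5 + (1/3)·69.6 = 52.7.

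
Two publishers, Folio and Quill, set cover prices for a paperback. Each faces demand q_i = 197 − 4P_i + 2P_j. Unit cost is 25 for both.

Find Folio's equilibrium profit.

2401

Folio's profit: π = (P_{Folio} − 25)(197 − 4P_{Folio} + 2P_{Quill}).
∂π/∂P_{Folio} = 297 − 8P_{Folio} + 2P_{Quill} = 0 ⇒ P_{Folio} = 37.125 + 0.25P_{Quill}.
By symmetry P_{Quill} = P_{Folio}; substituting into the reaction function, 0.75P_{Folio} = 37.125 and P_{Folio} = 49.5.
q_{Folio} = 197 − 4·49.5 + 2·49.5 = 98.
Profit = (49.5 − 25)·98 = 2401.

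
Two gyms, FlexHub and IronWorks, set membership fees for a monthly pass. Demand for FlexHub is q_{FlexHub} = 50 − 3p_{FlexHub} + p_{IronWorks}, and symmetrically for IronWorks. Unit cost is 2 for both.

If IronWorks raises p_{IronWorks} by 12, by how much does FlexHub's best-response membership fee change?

FlexHub's profit: π = (p_{FlexHub} − 2)(50 − 3p_{FlexHub} + p_{IronWorks}).
∂π/∂p_{FlexHub} = 56 − 6p_{FlexHub} + p_{IronWorks} = 0 ⇒ p_{FlexHub} = 28/3 + (1/6)p_{IronWorks}.
The reaction-function slope is 1/6, so a 12-unit rise in p_{IronWorks} moves p_{FlexHub} by 1/6 × 12 = 2. FlexHub's best response rises — the actions are strategic complements.

2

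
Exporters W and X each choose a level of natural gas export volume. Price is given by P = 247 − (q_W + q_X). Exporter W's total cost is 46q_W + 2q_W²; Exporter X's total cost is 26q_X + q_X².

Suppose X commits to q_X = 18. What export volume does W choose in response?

30.5

Exporter W's profit: π = q_W(247 − (q_W + q_X)) − 46q_W − 2q_W².
∂π/∂q_W = 201 − 6q_W − q_X = 0, so q_W = 33.5 − (1/6)q_X.
At q_X = 18: q_W = 33.5 − (1/6)·18 = 30.5.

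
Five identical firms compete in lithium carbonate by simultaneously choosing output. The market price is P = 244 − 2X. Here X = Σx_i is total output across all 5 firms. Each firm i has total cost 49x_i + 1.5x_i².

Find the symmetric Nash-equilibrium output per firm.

13

A representative firm's profit is π_i = x_i(244 − 2X) − 49x_i − 1.5x_i², with X = x_i + Σ_{j≠i} x_j.
First-order condition: 195 − 7x_i − 2Σ_{j≠i} x_j = 0.
In a symmetric equilibrium every firm chooses the same x, so Σ_{j≠i} x_j = 4x. The condition becomes 195 − 15x = 0, giving x = 195/15 = 13.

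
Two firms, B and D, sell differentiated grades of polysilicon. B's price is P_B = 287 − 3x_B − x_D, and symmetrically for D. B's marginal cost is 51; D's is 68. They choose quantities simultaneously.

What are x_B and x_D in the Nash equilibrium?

34.2, 30.8

Firm B's profit: π = x_B(287 − 3x_B − x_D) − 51x_B.
∂π/∂x_B = 236 − 6x_B − x_D = 0 ⇒ x_B = 118/3 − (1/6)x_D.
Similarly x_D = 36.5 − (1/6)x_B.
Plugging x_D into B's best response: x_B = 118/3 − (1/6)(36.5 − (1/6)x_B) ⇒ (35/36)x_B = 33.25, so x_B = 34.2.
Then x_D = 36.5 − (1/6)·34.2 = 30.8.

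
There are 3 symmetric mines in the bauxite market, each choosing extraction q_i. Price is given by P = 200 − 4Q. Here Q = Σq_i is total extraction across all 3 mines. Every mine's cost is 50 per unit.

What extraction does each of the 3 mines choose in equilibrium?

9.375

A representative mine's profit is π_i = q_i(200 − 4Q) − 50q_i, with Q = q_i + Σ_{j≠i} q_j.
First-order condition: 150 − 8q_i − 4Σ_{j≠i} q_j = 0.
Imposing symmetry (q_j = q for all j) turns Σ_{j≠i} q_j into 2q, so 150 = 16q and q = 9.375.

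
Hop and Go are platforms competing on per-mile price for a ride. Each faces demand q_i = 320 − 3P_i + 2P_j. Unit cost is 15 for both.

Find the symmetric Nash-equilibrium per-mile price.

91.25

Hop's profit: π = (P_{Hop} − 15)(320 − 3P_{Hop} + 2P_{Go}).
∂π/∂P_{Hop} = 365 − 6P_{Hop} + 2P_{Go} = 0 ⇒ P_{Hop} = 365/6 + (1/3)P_{Go}.
Setting P_{Hop} = P_{Go} in the reaction function: P_{Hop} = 365/6 + (1/3)P_{Hop}, so P_{Hop} = (365/6) / (2/3) = 91.25.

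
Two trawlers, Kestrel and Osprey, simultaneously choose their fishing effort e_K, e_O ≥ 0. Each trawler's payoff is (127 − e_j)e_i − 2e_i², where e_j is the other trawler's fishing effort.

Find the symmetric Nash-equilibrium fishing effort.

Kestrel's payoff is (127 − e_O)e_K − 2e_K².
∂π/∂e_K = 127 − e_O − 4e_K = 0, so e_K = 31.75 − 0.25e_O.
The game is symmetric, so in equilibrium e_O = e_K: the reaction function gives 1.25e_K = 31.75, hence e_K = 25.4.

25.4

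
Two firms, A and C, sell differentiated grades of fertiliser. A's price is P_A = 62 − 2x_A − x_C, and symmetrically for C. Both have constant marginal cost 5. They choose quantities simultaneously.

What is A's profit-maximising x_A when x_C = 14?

10.75

Firm A's profit: π = x_A(62 − 2x_A − x_C) − 5x_A.
∂π/∂x_A = 57 − 4x_A − x_C = 0 ⇒ x_A = 14.25 − 0.25x_C.
At x_C = 14: x_A = 14.25 − 0.25·14 = 10.75.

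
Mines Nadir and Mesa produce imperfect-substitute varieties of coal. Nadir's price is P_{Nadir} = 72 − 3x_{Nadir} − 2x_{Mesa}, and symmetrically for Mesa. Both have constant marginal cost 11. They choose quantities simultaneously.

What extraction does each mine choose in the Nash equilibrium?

7.625

Mine Nadir's profit: π = x_{Nadir}(72 − 3x_{Nadir} − 2x_{Mesa}) − 11x_{Nadir}.
∂π/∂x_{Nadir} = 61 − 6x_{Nadir} − 2x_{Mesa} = 0 ⇒ x_{Nadir} = 61/6 − (1/3)x_{Mesa}.
The game is symmetric, so in equilibrium x_{Mesa} = x_{Nadir}: the reaction function gives (4/3)x_{Nadir} = 61/6, hence x_{Nadir} = 7.625.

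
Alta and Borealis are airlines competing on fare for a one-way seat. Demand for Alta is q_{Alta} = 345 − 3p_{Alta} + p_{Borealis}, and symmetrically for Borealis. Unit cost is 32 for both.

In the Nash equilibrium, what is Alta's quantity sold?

168.6

Alta's profit: π = (p_{Alta} − 32)(345 − 3p_{Alta} + p_{Borealis}).
∂π/∂p_{Alta} = 441 − 6p_{Alta} + p_{Borealis} = 0 ⇒ p_{Alta} = 73.5 + (1/6)p_{Borealis}.
The game is symmetric, so in equilibrium p_{Borealis} = p_{Alta}: the reaction function gives (5/6)p_{Alta} = 73.5, hence p_{Alta} = 88.2.
q_{Alta} = 345 − 3·88.2 + 88.2 = 168.6.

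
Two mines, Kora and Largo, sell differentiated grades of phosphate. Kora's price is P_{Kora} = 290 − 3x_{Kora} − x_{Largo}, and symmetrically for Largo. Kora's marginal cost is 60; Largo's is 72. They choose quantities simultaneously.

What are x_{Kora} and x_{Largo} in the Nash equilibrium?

Mine Kora's profit: π = x_{Kora}(290 − 3x_{Kora} − x_{Largo}) − 60x_{Kora}.
∂π/∂x_{Kora} = 230 − 6x_{Kora} − x_{Largo} = 0 ⇒ x_{Kora} = 115/3 − (1/6)x_{Largo}.
Similarly x_{Largo} = 109/3 − (1/6)x_{Kora}.
Substituting the second reaction function into the first: x_{Kora} = 115/3 − (1/6)(109/3 − (1/6)x_{Kora}), which gives (35/36)x_{Kora} = 581/18 ⇒ x_{Kora} = 33.2.
Then x_{Largo} = 109/3 − (1/6)·33.2 = 30.8.

33.2, 30.8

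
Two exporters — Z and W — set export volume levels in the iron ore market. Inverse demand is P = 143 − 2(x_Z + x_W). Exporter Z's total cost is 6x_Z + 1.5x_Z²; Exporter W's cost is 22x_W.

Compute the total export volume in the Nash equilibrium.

36.625

Exporter Z's profit: π = x_Z(143 − 2(x_Z + x_W)) − 6x_Z − 1.5x_Z².
∂π/∂x_Z = 137 − 7x_Z − 2x_W = 0, so x_Z = 137/7 − (2/7)x_W.
For W: ∂π/∂x_W = 121 − 4x_W − 2x_Z = 0 ⇒ x_W = 30.25 − 0.5x_Z.
Plugging x_W into Z's best response: x_Z = 137/7 − (2/7)(30.25 − 0.5x_Z) ⇒ (6/7)x_Z = 153/14, so x_Z = 12.75.
Then x_W = 30.25 − 0.5·12.75 = 23.875.
Total export volume: 12.75 + 23.875 = 36.625.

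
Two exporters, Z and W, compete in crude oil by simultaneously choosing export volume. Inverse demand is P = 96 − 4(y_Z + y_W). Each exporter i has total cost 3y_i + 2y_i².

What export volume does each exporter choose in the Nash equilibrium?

5.8125

Exporter Z's profit: π = y_Z(96 − 4(y_Z + y_W)) − 3y_Z − 2y_Z².
∂π/∂y_Z = 93 − 12y_Z − 4y_W = 0, so y_Z = 7.75 − (1/3)y_W.
By symmetry y_W = y_Z; substituting into the reaction function, (4/3)y_Z = 7.75 and y_Z = 5.8125.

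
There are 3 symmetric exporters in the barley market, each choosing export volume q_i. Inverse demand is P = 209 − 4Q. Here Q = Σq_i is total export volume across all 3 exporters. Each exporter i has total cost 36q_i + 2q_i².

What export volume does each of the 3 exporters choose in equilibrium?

8.65

A representative exporter's profit is π_i = q_i(209 − 4Q) − 36q_i − 2q_i², with Q = q_i + Σ_{j≠i} q_j.
First-order condition: 173 − 12q_i − 4Σ_{j≠i} q_j = 0.
With identical exporters, set every q_j = q: then 173 − 12q − 8q = 0, i.e. q = 173/20 = 8.65.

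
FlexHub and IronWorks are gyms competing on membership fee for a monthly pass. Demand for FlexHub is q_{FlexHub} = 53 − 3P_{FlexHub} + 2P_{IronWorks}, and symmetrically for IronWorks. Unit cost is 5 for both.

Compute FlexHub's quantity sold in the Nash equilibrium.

FlexHub's profit: π = (P_{FlexHub} − 5)(53 − 3P_{FlexHub} + 2P_{IronWorks}).
∂π/∂P_{FlexHub} = 68 − 6P_{FlexHub} + 2P_{IronWorks} = 0 ⇒ P_{FlexHub} = 34/3 + (1/3)P_{IronWorks}.
The game is symmetric, so in equilibrium P_{IronWorks} = P_{FlexHub}: the reaction function gives (2/3)P_{FlexHub} = 34/3, hence P_{FlexHub} = 17.
q_{FlexHub} = 53 − 3·17 + 2·17 = 36.

36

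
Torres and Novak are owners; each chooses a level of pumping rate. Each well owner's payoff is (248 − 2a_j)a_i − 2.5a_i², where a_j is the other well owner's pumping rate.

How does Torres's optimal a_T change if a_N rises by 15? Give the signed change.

Torres's payoff is (248 − 2a_N)a_T − 2.5a_T².
∂π/∂a_T = 248 − 2a_N − 5a_T = 0, so a_T = 49.6 − 0.4a_N.
The reaction-function slope is −0.4, so a 15-unit rise in a_N moves a_T by −0.4 × 15 = −6. Torres's best response falls — the actions are strategic substitutes.

-6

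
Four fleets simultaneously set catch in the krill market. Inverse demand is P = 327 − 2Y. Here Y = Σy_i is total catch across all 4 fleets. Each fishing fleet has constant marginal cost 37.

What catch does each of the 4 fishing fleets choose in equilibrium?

A representative fishing fleet's profit is π_i = y_i(327 − 2Y) − 37y_i, with Y = y_i + Σ_{j≠i} y_j.
First-order condition: 290 − 4y_i − 2Σ_{j≠i} y_j = 0.
With identical fishing fleets, set every y_j = y: then 290 − 4y − 6y = 0, i.e. y = 290/10 = 29.

29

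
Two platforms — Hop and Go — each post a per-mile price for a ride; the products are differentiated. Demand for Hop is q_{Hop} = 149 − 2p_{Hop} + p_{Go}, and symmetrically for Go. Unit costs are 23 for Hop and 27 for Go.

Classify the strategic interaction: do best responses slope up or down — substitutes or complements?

strategic complements

Hop's profit: π = (p_{Hop} − 23)(149 − 2p_{Hop} + p_{Go}).
∂π/∂p_{Hop} = 195 − 4p_{Hop} + p_{Go} = 0 ⇒ p_{Hop} = 48.75 + 0.25p_{Go}.
The best-response slope dp_{Hop}/dp_{Go} = 0.25 > 0: the reaction function is upward-sloping, so the choices are strategic complements.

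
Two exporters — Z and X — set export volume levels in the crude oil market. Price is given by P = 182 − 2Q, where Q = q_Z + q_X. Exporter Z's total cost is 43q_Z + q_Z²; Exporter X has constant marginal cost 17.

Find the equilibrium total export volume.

46.9

Exporter Z's profit: π = q_Z(182 − 2(q_Z + q_X)) − 43q_Z − q_Z².
∂π/∂q_Z = 139 − 6q_Z − 2q_X = 0, so q_Z = 139/6 − (1/3)q_X.
For X: ∂π/∂q_X = 165 − 4q_X − 2q_Z = 0 ⇒ q_X = 41.25 − 0.5q_Z.
Plugging q_X into Z's best response: q_Z = 139/6 − (1/3)(41.25 − 0.5q_Z) ⇒ (5/6)q_Z = 113/12, so q_Z = 11.3.
Then q_X = 41.25 − 0.5·11.3 = 35.6.
Total export volume: 11.3 + 35.6 = 46.9.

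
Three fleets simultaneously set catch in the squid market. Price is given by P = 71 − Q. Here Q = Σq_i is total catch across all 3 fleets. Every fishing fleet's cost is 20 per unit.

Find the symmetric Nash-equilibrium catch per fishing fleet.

A representative fishing fleet's profit is π_i = q_i(71 − Q) − 20q_i, with Q = q_i + Σ_{j≠i} q_j.
First-order condition: 51 − 2q_i − Σ_{j≠i} q_j = 0.
Imposing symmetry (q_j = q for all j) turns Σ_{j≠i} q_j into 2q, so 51 = 4q and q = 12.75.

12.75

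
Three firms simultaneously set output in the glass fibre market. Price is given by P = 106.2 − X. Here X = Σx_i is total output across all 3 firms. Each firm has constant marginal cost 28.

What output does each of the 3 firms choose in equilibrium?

A representative firm's profit is π_i = x_i(106.2 − X) − 28x_i, with X = x_i + Σ_{j≠i} x_j.
First-order condition: 78.2 − 2x_i − Σ_{j≠i} x_j = 0.
Imposing symmetry (x_j = x for all j) turns Σ_{j≠i} x_j into 2x, so 78.2 = 4x and x = 19.55.

19.55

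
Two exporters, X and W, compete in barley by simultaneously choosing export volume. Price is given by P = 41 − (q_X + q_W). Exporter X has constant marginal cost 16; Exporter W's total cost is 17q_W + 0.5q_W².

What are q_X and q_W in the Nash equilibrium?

10.2, 4.6

Exporter X's profit: π = q_X(41 − (q_X + q_W)) − 16q_X.
∂π/∂q_X = 25 − 2q_X − q_W = 0, so q_X = 12.5 − 0.5q_W.
For W: ∂π/∂q_W = 24 − 3q_W − q_X = 0 ⇒ q_W = 8 − (1/3)q_X.
Plugging q_W into X's best response: q_X = 12.5 − 0.5(8 − (1/3)q_X) ⇒ (5/6)q_X = 8.5, so q_X = 10.2.
Then q_W = 8 − (1/3)·10.2 = 4.6.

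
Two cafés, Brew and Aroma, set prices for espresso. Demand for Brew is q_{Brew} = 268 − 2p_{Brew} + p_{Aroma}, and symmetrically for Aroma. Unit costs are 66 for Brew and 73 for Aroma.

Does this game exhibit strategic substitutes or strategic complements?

Brew's profit: π = (p_{Brew} − 66)(268 − 2p_{Brew} + p_{Aroma}).
∂π/∂p_{Brew} = 400 − 4p_{Brew} + p_{Aroma} = 0 ⇒ p_{Brew} = 100 + 0.25p_{Aroma}.
The best-response slope dp_{Brew}/dp_{Aroma} = 0.25 > 0: the reaction function is upward-sloping, so the choices are strategic complements.

strategic complements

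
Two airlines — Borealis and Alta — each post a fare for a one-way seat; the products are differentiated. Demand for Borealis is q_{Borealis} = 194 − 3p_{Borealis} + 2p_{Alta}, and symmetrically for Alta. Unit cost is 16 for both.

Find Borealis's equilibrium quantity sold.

133.5

Borealis's profit: π = (p_{Borealis} − 16)(194 − 3p_{Borealis} + 2p_{Alta}).
∂π/∂p_{Borealis} = 242 − 6p_{Borealis} + 2p_{Alta} = 0 ⇒ p_{Borealis} = 121/3 + (1/3)p_{Alta}.
Setting p_{Borealis} = p_{Alta} in the reaction function: p_{Borealis} = 121/3 + (1/3)p_{Borealis}, so p_{Borealis} = (121/3) / (2/3) = 60.5.
q_{Borealis} = 194 − 3·60.5 + 2·60.5 = 133.5.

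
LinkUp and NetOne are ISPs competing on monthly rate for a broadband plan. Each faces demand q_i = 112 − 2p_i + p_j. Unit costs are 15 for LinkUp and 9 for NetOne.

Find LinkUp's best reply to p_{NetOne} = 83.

LinkUp's profit: π = (p_{LinkUp} − 15)(112 − 2p_{LinkUp} + p_{NetOne}).
∂π/∂p_{LinkUp} = 142 − 4p_{LinkUp} + p_{NetOne} = 0 ⇒ p_{LinkUp} = 35.5 + 0.25p_{NetOne}.
At p_{NetOne} = 83: p_{LinkUp} = 35.5 + 0.25·83 = 56.25.

56.25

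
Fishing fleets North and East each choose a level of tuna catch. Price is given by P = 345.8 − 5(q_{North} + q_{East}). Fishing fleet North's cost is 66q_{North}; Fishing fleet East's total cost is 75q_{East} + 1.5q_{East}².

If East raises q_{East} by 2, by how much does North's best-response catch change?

Fishing fleet North's profit: π = q_{North}(345.8 − 5(q_{North} + q_{East})) − 66q_{North}.
∂π/∂q_{North} = 279.8 − 10q_{North} − 5q_{East} = 0, so q_{North} = 27.98 − 0.5q_{East}.
The reaction-function slope is −0.5, so a 2-unit rise in q_{East} moves q_{North} by −0.5 × 2 = −1. North's best response falls — the actions are strategic substitutes.

-1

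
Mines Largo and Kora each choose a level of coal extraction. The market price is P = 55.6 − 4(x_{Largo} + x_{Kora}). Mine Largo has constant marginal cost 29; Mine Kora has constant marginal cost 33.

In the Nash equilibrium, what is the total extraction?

Mine Largo's profit: π = x_{Largo}(55.6 − 4(x_{Largo} + x_{Kora})) − 29x_{Largo}.
∂π/∂x_{Largo} = 26.6 − 8x_{Largo} − 4x_{Kora} = 0, so x_{Largo} = 3.325 − 0.5x_{Kora}.
By the same steps for Kora: x_{Kora} = 2.825 − 0.5x_{Largo}.
Solving the two reaction functions simultaneously: (1 − (−0.5)(−0.5))x_{Largo} = 3.325 − 0.5·2.825, so 0.75x_{Largo} = 1.9125 and x_{Largo} = 2.55.
Then x_{Kora} = 2.825 − 0.5·2.55 = 1.55.
Total extraction: 2.55 + 1.55 = 4.1.

4.1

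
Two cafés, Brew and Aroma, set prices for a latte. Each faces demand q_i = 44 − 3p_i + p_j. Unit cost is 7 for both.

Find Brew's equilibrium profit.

Brew's profit: π = (p_{Brew} − 7)(44 − 3p_{Brew} + p_{Aroma}).
∂π/∂p_{Brew} = 65 − 6p_{Brew} + p_{Aroma} = 0 ⇒ p_{Brew} = 65/6 + (1/6)p_{Aroma}.
By symmetry p_{Aroma} = p_{Brew}; substituting into the reaction function, (5/6)p_{Brew} = 65/6 and p_{Brew} = 13.
q_{Brew} = 44 − 3·13 + 13 = 18.
Profit = (13 − 7)·18 = 108.

108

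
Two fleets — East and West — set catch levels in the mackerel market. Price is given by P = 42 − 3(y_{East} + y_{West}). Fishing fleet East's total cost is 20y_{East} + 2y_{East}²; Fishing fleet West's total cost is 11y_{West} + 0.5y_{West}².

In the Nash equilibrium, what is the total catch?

Fishing fleet East's profit: π = y_{East}(42 − 3(y_{East} + y_{West})) − 20y_{East} − 2y_{East}².
∂π/∂y_{East} = 22 − 10y_{East} − 3y_{West} = 0, so y_{East} = 2.2 − 0.3y_{West}.
For West: ∂π/∂y_{West} = 31 − 7y_{West} − 3y_{East} = 0 ⇒ y_{West} = 31/7 − (3/7)y_{East}.
Substituting the second reaction function into the first: y_{East} = 2.2 − 0.3(31/7 − (3/7)y_{East}), which gives (61/70)y_{East} = 61/70 ⇒ y_{East} = 1.
Then y_{West} = 31/7 − (3/7)·1 = 4.
Total catch: 1 + 4 = 5.

5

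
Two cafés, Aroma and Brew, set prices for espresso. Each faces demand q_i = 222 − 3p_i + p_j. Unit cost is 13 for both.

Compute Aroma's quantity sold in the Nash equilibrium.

Aroma's profit: π = (p_{Aroma} − 13)(222 − 3p_{Aroma} + p_{Brew}).
∂π/∂p_{Aroma} = 261 − 6p_{Aroma} + p_{Brew} = 0 ⇒ p_{Aroma} = 43.5 + (1/6)p_{Brew}.
Setting p_{Aroma} = p_{Brew} in the reaction function: p_{Aroma} = 43.5 + (1/6)p_{Aroma}, so p_{Aroma} = 43.5 / (5/6) = 52.2.
q_{Aroma} = 222 − 3·52.2 + 52.2 = 117.6.

117.6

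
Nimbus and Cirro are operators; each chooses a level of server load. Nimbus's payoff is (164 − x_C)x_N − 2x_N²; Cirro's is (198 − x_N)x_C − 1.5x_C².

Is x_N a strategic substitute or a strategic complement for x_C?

Expanding Nimbus's payoff: 164x_N − x_Cx_N − 2x_N².
∂π/∂x_N = 164 − x_C − 4x_N = 0, so x_N = 41 − 0.25x_C.
The best-response slope dx_N/dx_C = −0.25 < 0: the reaction function is downward-sloping, so the choices are strategic substitutes.

strategic substitutes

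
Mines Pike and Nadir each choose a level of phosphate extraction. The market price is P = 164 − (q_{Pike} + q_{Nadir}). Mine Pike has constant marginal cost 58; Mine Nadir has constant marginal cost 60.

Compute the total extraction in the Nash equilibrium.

Mine Pike's profit: π = q_{Pike}(164 − (q_{Pike} + q_{Nadir})) − 58q_{Pike}.
∂π/∂q_{Pike} = 106 − 2q_{Pike} − q_{Nadir} = 0, so q_{Pike} = 53 − 0.5q_{Nadir}.
By the same steps for Nadir: q_{Nadir} = 52 − 0.5q_{Pike}.
Substituting the second reaction function into the first: q_{Pike} = 53 − 0.5(52 − 0.5q_{Pike}), which gives 0.75q_{Pike} = 27 ⇒ q_{Pike} = 36.
Then q_{Nadir} = 52 − 0.5·36 = 34.
Total extraction: 36 + 34 = 70.

70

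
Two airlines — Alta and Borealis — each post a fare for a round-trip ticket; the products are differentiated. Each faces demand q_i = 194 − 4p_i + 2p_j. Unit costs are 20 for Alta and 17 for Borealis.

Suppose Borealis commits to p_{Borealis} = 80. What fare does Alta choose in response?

Alta's profit: π = (p_{Alta} − 20)(194 − 4p_{Alta} + 2p_{Borealis}).
∂π/∂p_{Alta} = 274 − 8p_{Alta} + 2p_{Borealis} = 0 ⇒ p_{Alta} = 34.25 + 0.25p_{Borealis}.
At p_{Borealis} = 80: p_{Alta} = 34.25 + 0.25·80 = 54.25.

54.25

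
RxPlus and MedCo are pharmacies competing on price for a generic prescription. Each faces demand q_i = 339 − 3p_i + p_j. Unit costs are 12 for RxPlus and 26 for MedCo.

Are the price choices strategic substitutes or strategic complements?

RxPlus's profit: π = (p_{RxPlus} − 12)(339 − 3p_{RxPlus} + p_{MedCo}).
∂π/∂p_{RxPlus} = 375 − 6p_{RxPlus} + p_{MedCo} = 0 ⇒ p_{RxPlus} = 62.5 + (1/6)p_{MedCo}.
The best-response slope dp_{RxPlus}/dp_{MedCo} = 1/6 > 0: the reaction function is upward-sloping, so the choices are strategic complements.

strategic complements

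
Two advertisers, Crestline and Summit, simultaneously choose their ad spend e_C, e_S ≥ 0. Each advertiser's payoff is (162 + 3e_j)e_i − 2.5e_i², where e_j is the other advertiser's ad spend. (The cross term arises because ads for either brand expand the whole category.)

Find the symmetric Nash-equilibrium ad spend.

Crestline's payoff is (162 + 3e_S)e_C − 2.5e_C².
∂π/∂e_C = 162 + 3e_S − 5e_C = 0, so e_C = 32.4 + 0.6e_S.
Setting e_C = e_S in the reaction function: e_C = 32.4 + 0.6e_C, so e_C = 32.4 / 0.4 = 81.

81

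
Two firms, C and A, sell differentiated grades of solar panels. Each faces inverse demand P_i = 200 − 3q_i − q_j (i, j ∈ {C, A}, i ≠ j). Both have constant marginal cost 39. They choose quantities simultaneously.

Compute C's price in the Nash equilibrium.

Firm C's profit: π = q_C(200 − 3q_C − q_A) − 39q_C.
∂π/∂q_C = 161 − 6q_C − q_A = 0 ⇒ q_C = 161/6 − (1/6)q_A.
The game is symmetric, so in equilibrium q_A = q_C: the reaction function gives (7/6)q_C = 161/6, hence q_C = 23.
P_C = 200 − 3·23 − 23 = 108.

108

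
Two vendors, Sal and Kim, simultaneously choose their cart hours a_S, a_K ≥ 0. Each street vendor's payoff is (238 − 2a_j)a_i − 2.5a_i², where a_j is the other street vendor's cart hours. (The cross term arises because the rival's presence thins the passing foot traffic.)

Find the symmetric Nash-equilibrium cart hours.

34

Sal's payoff is (238 − 2a_K)a_S − 2.5a_S².
∂π/∂a_S = 238 − 2a_K − 5a_S = 0, so a_S = 47.6 − 0.4a_K.
By symmetry a_K = a_S; substituting into the reaction function, 1.4a_S = 47.6 and a_S = 34.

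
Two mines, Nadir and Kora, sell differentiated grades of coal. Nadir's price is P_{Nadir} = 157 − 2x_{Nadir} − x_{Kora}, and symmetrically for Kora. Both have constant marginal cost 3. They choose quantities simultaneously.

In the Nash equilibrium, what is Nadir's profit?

1897.28

Mine Nadir's profit: π = x_{Nadir}(157 − 2x_{Nadir} − x_{Kora}) − 3x_{Nadir}.
∂π/∂x_{Nadir} = 154 − 4x_{Nadir} − x_{Kora} = 0 ⇒ x_{Nadir} = 38.5 − 0.25x_{Kora}.
The game is symmetric, so in equilibrium x_{Kora} = x_{Nadir}: the reaction function gives 1.25x_{Nadir} = 38.5, hence x_{Nadir} = 30.8.
P_{Nadir} = 157 − 2·30.8 − 30.8 = 64.6.
Profit = (64.6 − 3)·30.8 = 1897.28.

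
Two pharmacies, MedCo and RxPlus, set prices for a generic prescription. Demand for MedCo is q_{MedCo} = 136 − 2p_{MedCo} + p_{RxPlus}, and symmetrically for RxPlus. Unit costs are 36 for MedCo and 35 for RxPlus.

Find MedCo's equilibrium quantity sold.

66.4

MedCo's profit: π = (p_{MedCo} − 36)(136 − 2p_{MedCo} + p_{RxPlus}).
∂π/∂p_{MedCo} = 208 − 4p_{MedCo} + p_{RxPlus} = 0 ⇒ p_{MedCo} = 52 + 0.25p_{RxPlus}.
Similarly p_{RxPlus} = 51.5 + 0.25p_{MedCo}.
Plugging p_{RxPlus} into MedCo's best response: p_{MedCo} = 52 + 0.25(51.5 + 0.25p_{MedCo}) ⇒ 0.9375p_{MedCo} = 64.875, so p_{MedCo} = 69.2.
Then p_{RxPlus} = 51.5 + 0.25·69.2 = 68.8.
q_{MedCo} = 136 − 2·69.2 + 68.8 = 66.4.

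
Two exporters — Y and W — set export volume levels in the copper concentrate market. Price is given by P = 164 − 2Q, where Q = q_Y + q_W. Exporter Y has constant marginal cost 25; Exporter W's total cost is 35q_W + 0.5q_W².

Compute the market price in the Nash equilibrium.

Exporter Y's profit: π = q_Y(164 − 2(q_Y + q_W)) − 25q_Y.
∂π/∂q_Y = 139 − 4q_Y − 2q_W = 0, so q_Y = 34.75 − 0.5q_W.
For W: ∂π/∂q_W = 129 − 5q_W − 2q_Y = 0 ⇒ q_W = 25.8 − 0.4q_Y.
Substituting the second reaction function into the first: q_Y = 34.75 − 0.5(25.8 − 0.4q_Y), which gives 0.8q_Y = 21.85 ⇒ q_Y = 27.3125.
Then q_W = 25.8 − 0.4·27.3125 = 14.875.
Equilibrium price: P = 164 − 2·42.1875 = 79.625.

79.625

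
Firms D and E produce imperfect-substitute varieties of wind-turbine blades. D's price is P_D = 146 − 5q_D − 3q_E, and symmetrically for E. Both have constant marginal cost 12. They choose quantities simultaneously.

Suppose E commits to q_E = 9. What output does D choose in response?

Firm D's profit: π = q_D(146 − 5q_D − 3q_E) − 12q_D.
∂π/∂q_D = 134 − 10q_D − 3q_E = 0 ⇒ q_D = 13.4 − 0.3q_E.
At q_E = 9: q_D = 13.4 − 0.3·9 = 10.7.

10.7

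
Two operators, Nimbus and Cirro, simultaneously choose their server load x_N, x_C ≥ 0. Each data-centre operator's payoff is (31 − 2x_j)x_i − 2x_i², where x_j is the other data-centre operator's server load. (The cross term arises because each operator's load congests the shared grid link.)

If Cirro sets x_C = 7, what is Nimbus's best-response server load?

4.25

Nimbus's payoff is (31 − 2x_C)x_N − 2x_N².
∂π/∂x_N = 31 − 2x_C − 4x_N = 0, so x_N = 7.75 − 0.5x_C.
At x_C = 7: x_N = 7.75 − 0.5·7 = 4.25.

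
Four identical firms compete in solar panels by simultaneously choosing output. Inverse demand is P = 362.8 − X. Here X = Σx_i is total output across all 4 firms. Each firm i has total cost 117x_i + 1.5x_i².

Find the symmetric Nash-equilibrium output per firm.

A representative firm's profit is π_i = x_i(362.8 − X) − 117x_i − 1.5x_i², with X = x_i + Σ_{j≠i} x_j.
First-order condition: 245.8 − 5x_i − Σ_{j≠i} x_j = 0.
Imposing symmetry (x_j = x for all j) turns Σ_{j≠i} x_j into 3x, so 245.8 = 8x and x = 30.725.

30.725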